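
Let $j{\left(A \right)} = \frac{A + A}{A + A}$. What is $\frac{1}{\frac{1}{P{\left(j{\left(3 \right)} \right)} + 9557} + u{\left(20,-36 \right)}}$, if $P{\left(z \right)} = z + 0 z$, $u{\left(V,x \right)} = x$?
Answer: $- \frac{9558}{344087} \approx -0.027778$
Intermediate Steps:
$j{\left(A \right)} = 1$ ($j{\left(A \right)} = \frac{2 A}{2 A} = 2 A \frac{1}{2 A} = 1$)
$P{\left(z \right)} = z$ ($P{\left(z \right)} = z + 0 = z$)
$\frac{1}{\frac{1}{P{\left(j{\left(3 \right)} \right)} + 9557} + u{\left(20,-36 \right)}} = \frac{1}{\frac{1}{1 + 9557} - 36} = \frac{1}{\frac{1}{9558} - 36} = \frac{1}{- \frac{344087}{9558}} = - \frac{9558}{344087}$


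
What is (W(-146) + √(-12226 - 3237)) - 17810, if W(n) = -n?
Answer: -17664 + 47*I*√7 ≈ -17664.0 + 124.35*I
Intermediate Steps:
(W(-146) + √(-12226 - 3237)) - 17810 = (-1*(-146) + √(-12226 - 3237)) - 17810 = (146 + √(-15463)) - 17810 = (146 + 47*I*√7) - 17810 = -17664 + 47*I*√7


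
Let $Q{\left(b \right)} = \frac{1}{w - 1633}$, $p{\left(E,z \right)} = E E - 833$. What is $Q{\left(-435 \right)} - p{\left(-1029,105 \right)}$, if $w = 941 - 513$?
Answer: $- \frac{1274899641}{1205} \approx -1.058 \cdot 10^{6}$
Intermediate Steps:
$w = 428$ ($w = 941 - 513 = 428$)
$p{\left(E,z \right)} = -833 + E^{2}$ ($p{\left(E,z \right)} = E^{2} - 833 = -833 + E^{2}$)
$Q{\left(b \right)} = - \frac{1}{1205}$ ($Q{\left(b \right)} = \frac{1}{428 - 1633} = \frac{1}{-1205} = - \frac{1}{1205}$)
$Q{\left(-435 \right)} - p{\left(-1029,105 \right)} = - \frac{1}{1205} - \left(-833 + \left(-1029\right)^{2}\right) = - \frac{1}{1205} - \left(-833 + 1058841\right) = - \frac{1}{1205} - 1058008 = - \frac{1274899641}{1205}$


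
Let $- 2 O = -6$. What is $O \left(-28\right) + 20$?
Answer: $-64$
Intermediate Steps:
$O = 3$ ($O = \left(- \frac{1}{2}\right) \left(-6\right) = 3$)
$O \left(-28\right) + 20 = 3 \left(-28\right) + 20 = -84 + 20 = -64$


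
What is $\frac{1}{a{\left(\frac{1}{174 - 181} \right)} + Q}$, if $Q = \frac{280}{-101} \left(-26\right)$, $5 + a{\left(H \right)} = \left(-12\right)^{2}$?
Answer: $\frac{101}{21319} \approx 0.0047376$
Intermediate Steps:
$a{\left(H \right)} = 139$ ($a{\left(H \right)} = -5 + \left(-12\right)^{2} = -5 + 144 = 139$)
$Q = \frac{7280}{101}$ ($Q = 280 \left(- \frac{1}{101}\right) \left(-26\right) = \left(- \frac{280}{101}\right) \left(-26\right) = \frac{7280}{101} \approx 72.079$)
$\frac{1}{a{\left(\frac{1}{174 - 181} \right)} + Q} = \frac{1}{139 + \frac{7280}{101}} = \frac{1}{\frac{21319}{101}} = \frac{101}{21319}$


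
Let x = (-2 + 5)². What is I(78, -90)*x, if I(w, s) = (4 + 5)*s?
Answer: -7290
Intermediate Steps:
I(w, s) = 9*s
x = 9 (x = 3² = 9)
I(78, -90)*x = (9*(-90))*9 = -810*9 = -7290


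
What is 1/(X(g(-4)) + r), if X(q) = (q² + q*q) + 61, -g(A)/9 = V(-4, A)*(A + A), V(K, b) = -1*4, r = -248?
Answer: 1/165701 ≈ 6.0350e-6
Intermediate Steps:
V(K, b) = -4
g(A) = 72*A (g(A) = -(-36)*(A + A) = -(-36)*2*A = -(-72)*A = 72*A)
X(q) = 61 + 2*q² (X(q) = (q² + q²) + 61 = 2*q² + 61 = 61 + 2*q²)
1/(X(g(-4)) + r) = 1/((61 + 2*(72*(-4))²) - 248) = 1/((61 + 2*(-288)²) - 248) = 1/((61 + 2*82944) - 248) = 1/((61 + 165888) - 248) = 1/(165949 - 248) = 1/165701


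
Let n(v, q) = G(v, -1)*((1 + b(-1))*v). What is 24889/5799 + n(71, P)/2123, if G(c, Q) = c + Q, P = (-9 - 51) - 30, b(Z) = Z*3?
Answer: -4802713/12311277 ≈ -0.39011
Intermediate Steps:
b(Z) = 3*Z
P = -90 (P = -60 - 30 = -90)
G(c, Q) = Q + c
n(v, q) = -2*v*(-1 + v) (n(v, q) = (-1 + v)*((1 + 3*(-1))*v) = (-1 + v)*((1 - 3)*v) = (-1 + v)*(-2*v) = -2*v*(-1 + v))
24889/5799 + n(71, P)/2123 = 24889/5799 + (2*71*(1 - 1*71))/2123 = 24889*(1/5799) + (2*71*(1 - 71))*(1/2123) = 24889/5799 + (2*71*(-70))*(1/2123) = 24889/5799 - 9940*1/2123 = 24889/5799 - 9940/2123 = -4802713/12311277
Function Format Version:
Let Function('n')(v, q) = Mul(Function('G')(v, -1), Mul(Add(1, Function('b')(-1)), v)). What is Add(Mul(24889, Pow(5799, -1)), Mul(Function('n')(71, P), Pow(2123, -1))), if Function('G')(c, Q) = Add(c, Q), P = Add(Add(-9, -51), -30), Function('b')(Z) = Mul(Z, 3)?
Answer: Rational(-4802713, 12311277) ≈ -0.39011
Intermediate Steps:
Function('b')(Z) = Mul(3, Z)
P = -90 (P = Add(-60, -30) = -90)
Function('G')(c, Q) = Add(Q, c)
Function('n')(v, q) = Mul(-2, v, Add(-1, v)) (Function('n')(v, q) = Mul(Add(-1, v), Mul(Add(1, Mul(3, -1)), v)) = Mul(Add(-1, v), Mul(Add(1, -3), v)) = Mul(Add(-1, v), Mul(-2, v)) = Mul(-2, v, Add(-1, v)))
Add(Mul(24889, Pow(5799, -1)), Mul(Function('n')(71, P), Pow(2123, -1))) = Add(Mul(24889, Pow(5799, -1)), Mul(Mul(2, 71, Add(1, Mul(-1, 71))), Pow(2123, -1))) = Add(Mul(24889, Rational(1, 5799)), Mul(Mul(2, 71, Add(1, -71)), Rational(1, 2123))) = Add(Rational(24889, 5799), Mul(Mul(2, 71, -70), Rational(1, 2123))) = Add(Rational(24889, 5799), Mul(-9940, Rational(1, 2123))) = Add(Rational(24889, 5799), Rational(-9940, 2123)) = Rational(-4802713, 12311277)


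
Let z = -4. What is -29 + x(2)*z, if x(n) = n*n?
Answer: -45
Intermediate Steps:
x(n) = n**2
-29 + x(2)*z = -29 + 2**2*(-4) = -29 + 4*(-4) = -29 - 16 = -45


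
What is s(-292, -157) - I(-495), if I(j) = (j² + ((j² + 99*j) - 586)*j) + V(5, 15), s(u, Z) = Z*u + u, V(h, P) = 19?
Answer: 96540338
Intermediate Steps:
s(u, Z) = u + Z*u
I(j) = 19 + j² + j*(-586 + j² + 99*j) (I(j) = (j² + ((j² + 99*j) - 586)*j) + 19 = (j² + (-586 + j² + 99*j)*j) + 19 = (j² + j*(-586 + j² + 99*j)) + 19 = 19 + j² + j*(-586 + j² + 99*j))
s(-292, -157) - I(-495) = -292*(1 - 157) - (19 + (-495)³ - 586*(-495) + 100*(-495)²) = -292*(-156) - (19 - 121287375 + 290070 + 100*245025) = 45552 - (19 - 121287375 + 290070 + 24502500) = 45552 - 1*(-96494786) = 45552 + 96494786 = 96540338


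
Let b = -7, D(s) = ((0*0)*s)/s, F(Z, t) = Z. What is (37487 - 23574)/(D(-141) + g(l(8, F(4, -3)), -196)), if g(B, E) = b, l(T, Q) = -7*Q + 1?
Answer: -13913/7 ≈ -1987.6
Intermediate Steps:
l(T, Q) = 1 - 7*Q
D(s) = 0 (D(s) = (0*s)/s = 0/s = 0)
g(B, E) = -7
(37487 - 23574)/(D(-141) + g(l(8, F(4, -3)), -196)) = (37487 - 23574)/(0 - 7) = 13913/(-7) = 13913*(-⅐) = -13913/7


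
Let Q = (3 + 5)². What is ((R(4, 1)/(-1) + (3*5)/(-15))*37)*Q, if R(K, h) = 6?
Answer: -16576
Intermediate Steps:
Q = 64 (Q = 8² = 64)
((R(4, 1)/(-1) + (3*5)/(-15))*37)*Q = ((6/(-1) + (3*5)/(-15))*37)*64 = ((6*(-1) + 15*(-1/15))*37)*64 = ((-6 - 1)*37)*64 = -7*37*64 = -259*64 = -16576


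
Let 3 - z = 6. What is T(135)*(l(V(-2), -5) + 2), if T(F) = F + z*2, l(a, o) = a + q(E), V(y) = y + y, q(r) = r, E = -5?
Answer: -903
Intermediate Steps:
z = -3 (z = 3 - 1*6 = 3 - 6 = -3)
V(y) = 2*y
l(a, o) = -5 + a (l(a, o) = a - 5 = -5 + a)
T(F) = -6 + F (T(F) = F - 3*2 = F - 6 = -6 + F)
T(135)*(l(V(-2), -5) + 2) = (-6 + 135)*((-5 + 2*(-2)) + 2) = 129*((-5 - 4) + 2) = 129*(-9 + 2) = 129*(-7) = -903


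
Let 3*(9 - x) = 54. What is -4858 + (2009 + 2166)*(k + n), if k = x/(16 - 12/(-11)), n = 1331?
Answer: 1043375271/188 ≈ 5.5499e+6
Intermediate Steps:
x = -9 (x = 9 - ⅓*54 = 9 - 18 = -9)
k = -99/188 (k = -9/(16 - 12/(-11)) = -9/(16 - 12*(-1/11)) = -9/(16 + 12/11) = -9/(188/11) = (11/188)*(-9) = -99/188 ≈ -0.52660)
-4858 + (2009 + 2166)*(k + n) = -4858 + (2009 + 2166)*(-99/188 + 1331) = -4858 + 4175*(250129/188) = -4858 + 1044288575/188 = 1043375271/188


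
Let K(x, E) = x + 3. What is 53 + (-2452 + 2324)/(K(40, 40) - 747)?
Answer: 585/11 ≈ 53.182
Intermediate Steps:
K(x, E) = 3 + x
53 + (-2452 + 2324)/(K(40, 40) - 747) = 53 + (-2452 + 2324)/((3 + 40) - 747) = 53 - 128/(43 - 747) = 53 - 128/(-704) = 53 - 128*(-1/704) = 53 + 2/11 = 585/11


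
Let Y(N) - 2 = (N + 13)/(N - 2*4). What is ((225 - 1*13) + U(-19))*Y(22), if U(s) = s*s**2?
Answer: -59823/2 ≈ -29912.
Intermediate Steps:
U(s) = s**3
Y(N) = 2 + (13 + N)/(-8 + N) (Y(N) = 2 + (N + 13)/(N - 2*4) = 2 + (13 + N)/(N - 8) = 2 + (13 + N)/(-8 + N))
((225 - 1*13) + U(-19))*Y(22) = ((225 - 1*13) + (-19)**3)*(3*(-1 + 22)/(-8 + 22)) = ((225 - 13) - 6859)*(3*21/14) = (212 - 6859)*(3*(1/14)*21) = -6647*9/2 = -59823/2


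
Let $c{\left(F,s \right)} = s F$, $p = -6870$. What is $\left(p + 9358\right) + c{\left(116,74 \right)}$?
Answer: $11072$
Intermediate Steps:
$c{\left(F,s \right)} = F s$
$\left(p + 9358\right) + c{\left(116,74 \right)} = \left(-6870 + 9358\right) + 116 \cdot 74 = 2488 + 8584 = 11072$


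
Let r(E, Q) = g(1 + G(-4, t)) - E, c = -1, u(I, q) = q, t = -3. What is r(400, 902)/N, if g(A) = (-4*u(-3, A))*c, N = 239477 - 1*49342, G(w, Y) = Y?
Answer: -408/190135 ≈ -0.0021458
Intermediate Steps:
N = 190135 (N = 239477 - 49342 = 190135)
g(A) = 4*A (g(A) = -4*A*(-1) = 4*A)
r(E, Q) = -8 - E (r(E, Q) = 4*(1 - 3) - E = 4*(-2) - E = -8 - E)
r(400, 902)/N = (-8 - 1*400)/190135 = (-8 - 400)*(1/190135) = -408*1/190135 = -408/190135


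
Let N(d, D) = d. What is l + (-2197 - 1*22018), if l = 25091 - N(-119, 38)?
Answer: 995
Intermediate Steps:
l = 25210 (l = 25091 - 1*(-119) = 25091 + 119 = 25210)
l + (-2197 - 1*22018) = 25210 + (-2197 - 1*22018) = 25210 + (-2197 - 22018) = 25210 - 24215 = 995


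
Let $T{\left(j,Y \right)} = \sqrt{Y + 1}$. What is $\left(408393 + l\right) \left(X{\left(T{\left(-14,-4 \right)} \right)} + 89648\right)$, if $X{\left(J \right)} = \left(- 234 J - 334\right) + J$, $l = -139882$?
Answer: $23981791454 - 62563063 i \sqrt{3} \approx 2.3982 \cdot 10^{10} - 1.0836 \cdot 10^{8} i$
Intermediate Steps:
$T{\left(j,Y \right)} = \sqrt{1 + Y}$
$X{\left(J \right)} = -334 - 233 J$ ($X{\left(J \right)} = \left(-334 - 234 J\right) + J = -334 - 233 J$)
$\left(408393 + l\right) \left(X{\left(T{\left(-14,-4 \right)} \right)} + 89648\right) = \left(408393 - 139882\right) \left(\left(-334 - 233 \sqrt{1 - 4}\right) + 89648\right) = 268511 \left(\left(-334 - 233 \sqrt{-3}\right) + 89648\right) = 268511 \left(\left(-334 - 233 i \sqrt{3}\right) + 89648\right) = 268511 \left(89314 - 233 i \sqrt{3}\right) = 23981791454 - 62563063 i \sqrt{3}$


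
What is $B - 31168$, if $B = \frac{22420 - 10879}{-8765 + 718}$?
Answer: $- \frac{250820437}{8047} \approx -31169.0$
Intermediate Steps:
$B = - \frac{11541}{8047}$ ($B = \frac{11541}{-8047} = 11541 \left(- \frac{1}{8047}\right) = - \frac{11541}{8047} \approx -1.4342$)
$B - 31168 = - \frac{11541}{8047} - 31168 = - \frac{250820437}{8047}$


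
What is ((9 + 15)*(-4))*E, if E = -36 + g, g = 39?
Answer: -288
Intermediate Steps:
E = 3 (E = -36 + 39 = 3)
((9 + 15)*(-4))*E = ((9 + 15)*(-4))*3 = (24*(-4))*3 = -96*3 = -288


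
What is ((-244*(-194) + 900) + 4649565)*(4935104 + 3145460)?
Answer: 37960881639764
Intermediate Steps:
((-244*(-194) + 900) + 4649565)*(4935104 + 3145460) = ((47336 + 900) + 4649565)*8080564 = (48236 + 4649565)*8080564 = 4697801*8080564 = 37960881639764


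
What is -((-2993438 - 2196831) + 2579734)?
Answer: 2610535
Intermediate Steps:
-((-2993438 - 2196831) + 2579734) = -(-5190269 + 2579734) = -1*(-2610535) = 2610535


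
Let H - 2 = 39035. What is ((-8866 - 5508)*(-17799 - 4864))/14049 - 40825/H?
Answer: 12716040012169/548430813 ≈ 23186.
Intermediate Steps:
H = 39037 (H = 2 + 39035 = 39037)
((-8866 - 5508)*(-17799 - 4864))/14049 - 40825/H = ((-8866 - 5508)*(-17799 - 4864))/14049 - 40825/39037 = -14374*(-22663)*(1/14049) - 40825*1/39037 = 325757962*(1/14049) - 40825/39037 = 325757962/14049 - 40825/39037 = 12716040012169/548430813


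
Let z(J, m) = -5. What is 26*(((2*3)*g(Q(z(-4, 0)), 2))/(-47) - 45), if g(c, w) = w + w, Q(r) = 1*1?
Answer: -55614/47 ≈ -1183.3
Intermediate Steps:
Q(r) = 1
g(c, w) = 2*w
26*(((2*3)*g(Q(z(-4, 0)), 2))/(-47) - 45) = 26*(((2*3)*(2*2))/(-47) - 45) = 26*((6*4)*(-1/47) - 45) = 26*(24*(-1/47) - 45) = 26*(-24/47 - 45) = 26*(-2139/47) = -55614/47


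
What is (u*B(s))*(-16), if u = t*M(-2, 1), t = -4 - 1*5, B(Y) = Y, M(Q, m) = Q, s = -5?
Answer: 1440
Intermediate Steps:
t = -9 (t = -4 - 5 = -9)
u = 18 (u = -9*(-2) = 18)
(u*B(s))*(-16) = (18*(-5))*(-16) = -90*(-16) = 1440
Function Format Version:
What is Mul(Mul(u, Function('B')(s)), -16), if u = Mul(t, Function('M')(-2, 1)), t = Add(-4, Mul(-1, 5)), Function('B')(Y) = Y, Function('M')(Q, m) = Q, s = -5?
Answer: 1440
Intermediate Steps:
t = -9 (t = Add(-4, -5) = -9)
u = 18 (u = Mul(-9, -2) = 18)
Mul(Mul(u, Function('B')(s)), -16) = Mul(Mul(18, -5), -16) = Mul(-90, -16) = 1440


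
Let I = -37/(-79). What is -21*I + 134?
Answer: 9809/79 ≈ 124.16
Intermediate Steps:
I = 37/79 (I = -37*(-1/79) = 37/79 ≈ 0.46835)
-21*I + 134 = -21*37/79 + 134 = -777/79 + 134 = 9809/79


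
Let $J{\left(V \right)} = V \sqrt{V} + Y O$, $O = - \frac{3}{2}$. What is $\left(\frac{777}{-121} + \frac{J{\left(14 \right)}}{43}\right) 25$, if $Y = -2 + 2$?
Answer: $- \frac{19425}{121} + \frac{350 \sqrt{14}}{43} \approx -130.08$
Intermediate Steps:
$Y = 0$
$O = - \frac{3}{2}$ ($O = \left(-3\right) \frac{1}{2} = - \frac{3}{2} \approx -1.5$)
$J{\left(V \right)} = V^{\frac{3}{2}}$ ($J{\left(V \right)} = V \sqrt{V} + 0 \left(- \frac{3}{2}\right) = V^{\frac{3}{2}} + 0 = V^{\frac{3}{2}}$)
$\left(\frac{777}{-121} + \frac{J{\left(14 \right)}}{43}\right) 25 = \left(\frac{777}{-121} + \frac{14^{\frac{3}{2}}}{43}\right) 25 = \left(777 \left(- \frac{1}{121}\right) + 14 \sqrt{14} \cdot \frac{1}{43}\right) 25 = \left(- \frac{777}{121} + \frac{14 \sqrt{14}}{43}\right) 25 = - \frac{19425}{121} + \frac{350 \sqrt{14}}{43}$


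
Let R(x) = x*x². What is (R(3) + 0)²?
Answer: 729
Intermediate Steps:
R(x) = x³
(R(3) + 0)² = (3³ + 0)² = (27 + 0)² = 27² = 729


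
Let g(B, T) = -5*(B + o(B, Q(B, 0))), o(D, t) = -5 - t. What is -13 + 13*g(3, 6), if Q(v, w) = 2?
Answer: 247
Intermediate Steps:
g(B, T) = 35 - 5*B (g(B, T) = -5*(B + (-5 - 1*2)) = -5*(B + (-5 - 2)) = -5*(B - 7) = -5*(-7 + B) = 35 - 5*B)
-13 + 13*g(3, 6) = -13 + 13*(35 - 5*3) = -13 + 13*(35 - 15) = -13 + 13*20 = -13 + 260 = 247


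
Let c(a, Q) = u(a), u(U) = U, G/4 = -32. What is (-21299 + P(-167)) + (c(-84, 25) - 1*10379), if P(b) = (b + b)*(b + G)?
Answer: 66768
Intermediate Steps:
G = -128 (G = 4*(-32) = -128)
c(a, Q) = a
P(b) = 2*b*(-128 + b) (P(b) = (b + b)*(b - 128) = (2*b)*(-128 + b) = 2*b*(-128 + b))
(-21299 + P(-167)) + (c(-84, 25) - 1*10379) = (-21299 + 2*(-167)*(-128 - 167)) + (-84 - 1*10379) = (-21299 + 2*(-167)*(-295)) + (-84 - 10379) = (-21299 + 98530) - 10463 = 77231 - 10463 = 66768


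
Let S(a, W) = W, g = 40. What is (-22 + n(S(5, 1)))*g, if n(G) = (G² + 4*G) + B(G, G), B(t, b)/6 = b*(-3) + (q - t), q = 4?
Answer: -680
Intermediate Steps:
B(t, b) = 24 - 18*b - 6*t (B(t, b) = 6*(b*(-3) + (4 - t)) = 6*(-3*b + (4 - t)) = 6*(4 - t - 3*b) = 24 - 18*b - 6*t)
n(G) = 24 + G² - 20*G (n(G) = (G² + 4*G) + (24 - 18*G - 6*G) = (G² + 4*G) + (24 - 24*G) = 24 + G² - 20*G)
(-22 + n(S(5, 1)))*g = (-22 + (24 + 1² - 20*1))*40 = (-22 + (24 + 1 - 20))*40 = (-22 + 5)*40 = -17*40 = -680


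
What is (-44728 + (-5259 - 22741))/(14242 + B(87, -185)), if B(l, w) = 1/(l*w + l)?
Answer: -1164229824/227985935 ≈ -5.1066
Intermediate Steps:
B(l, w) = 1/(l + l*w)
(-44728 + (-5259 - 22741))/(14242 + B(87, -185)) = (-44728 + (-5259 - 22741))/(14242 + 1/(87*(1 - 185))) = (-44728 - 28000)/(14242 + (1/87)/(-184)) = -72728/(14242 + (1/87)*(-1/184)) = -72728/(14242 - 1/16008) = -72728/227985935/16008 = -72728*16008/227985935 = -1164229824/227985935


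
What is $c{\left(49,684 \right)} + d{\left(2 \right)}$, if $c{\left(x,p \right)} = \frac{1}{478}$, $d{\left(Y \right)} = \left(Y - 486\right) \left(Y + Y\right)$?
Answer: $- \frac{925407}{478} \approx -1936.0$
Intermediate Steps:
$d{\left(Y \right)} = 2 Y \left(-486 + Y\right)$ ($d{\left(Y \right)} = \left(-486 + Y\right) 2 Y = 2 Y \left(-486 + Y\right)$)
$c{\left(x,p \right)} = \frac{1}{478}$
$c{\left(49,684 \right)} + d{\left(2 \right)} = \frac{1}{478} + 2 \cdot 2 \left(-486 + 2\right) = \frac{1}{478} + 2 \cdot 2 \left(-484\right) = \frac{1}{478} - 1936 = - \frac{925407}{478}$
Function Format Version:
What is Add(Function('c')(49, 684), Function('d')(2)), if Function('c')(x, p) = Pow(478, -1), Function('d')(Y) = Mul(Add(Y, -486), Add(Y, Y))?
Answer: Rational(-925407, 478) ≈ -1936.0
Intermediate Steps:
Function('d')(Y) = Mul(2, Y, Add(-486, Y)) (Function('d')(Y) = Mul(Add(-486, Y), Mul(2, Y)) = Mul(2, Y, Add(-486, Y)))
Function('c')(x, p) = Rational(1, 478)
Add(Function('c')(49, 684), Function('d')(2)) = Add(Rational(1, 478), Mul(2, 2, Add(-486, 2))) = Add(Rational(1, 478), Mul(2, 2, -484)) = Add(Rational(1, 478), -1936) = Rational(-925407, 478)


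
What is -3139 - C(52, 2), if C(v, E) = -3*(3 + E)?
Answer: -3124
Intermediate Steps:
C(v, E) = -9 - 3*E
-3139 - C(52, 2) = -3139 - (-9 - 3*2) = -3139 - (-9 - 6) = -3139 - 1*(-15) = -3139 + 15 = -3124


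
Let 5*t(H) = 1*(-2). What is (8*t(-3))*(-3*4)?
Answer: 192/5 ≈ 38.400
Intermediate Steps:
t(H) = -⅖ (t(H) = (1*(-2))/5 = (⅕)*(-2) = -⅖)
(8*t(-3))*(-3*4) = (8*(-⅖))*(-3*4) = -16/5*(-12) = 192/5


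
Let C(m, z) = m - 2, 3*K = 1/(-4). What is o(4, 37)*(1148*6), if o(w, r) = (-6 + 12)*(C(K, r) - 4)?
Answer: -251412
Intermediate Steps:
K = -1/12 (K = (1/3)/(-4) = (1/3)*(-1/4) = -1/12 ≈ -0.083333)
C(m, z) = -2 + m
o(w, r) = -73/2 (o(w, r) = (-6 + 12)*((-2 - 1/12) - 4) = 6*(-25/12 - 4) = 6*(-73/12) = -73/2)
o(4, 37)*(1148*6) = -41902*6 = -73/2*6888 = -251412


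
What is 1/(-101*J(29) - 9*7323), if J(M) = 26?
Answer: -1/68533 ≈ -1.4592e-5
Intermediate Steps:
1/(-101*J(29) - 9*7323) = 1/(-101*26 - 9*7323) = 1/(-2626 - 65907) = 1/(-68533) = -1/68533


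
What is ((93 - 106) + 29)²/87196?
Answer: 64/21799 ≈ 0.0029359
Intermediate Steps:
((93 - 106) + 29)²/87196 = (-13 + 29)²*(1/87196) = 16²*(1/87196) = 256*(1/87196) = 64/21799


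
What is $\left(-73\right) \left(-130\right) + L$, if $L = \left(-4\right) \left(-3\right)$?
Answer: $9502$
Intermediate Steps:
$L = 12$
$\left(-73\right) \left(-130\right) + L = \left(-73\right) \left(-130\right) + 12 = 9490 + 12 = 9502$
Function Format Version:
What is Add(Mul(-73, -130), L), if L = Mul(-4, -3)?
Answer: 9502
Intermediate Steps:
L = 12
Add(Mul(-73, -130), L) = Add(Mul(-73, -130), 12) = Add(9490, 12) = 9502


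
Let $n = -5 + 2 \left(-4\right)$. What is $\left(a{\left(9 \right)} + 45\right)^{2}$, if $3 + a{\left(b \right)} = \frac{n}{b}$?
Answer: $\frac{133225}{81} \approx 1644.8$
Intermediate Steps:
$n = -13$ ($n = -5 - 8 = -13$)
$a{\left(b \right)} = -3 - \frac{13}{b}$
$\left(a{\left(9 \right)} + 45\right)^{2} = \left(\left(-3 - \frac{13}{9}\right) + 45\right)^{2} = \left(- \frac{40}{9} + 45\right)^{2} = \left(\frac{365}{9}\right)^{2} = \frac{133225}{81}$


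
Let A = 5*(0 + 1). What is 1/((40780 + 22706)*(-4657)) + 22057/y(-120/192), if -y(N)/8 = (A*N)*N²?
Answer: 417359804109071/184783938750 ≈ 2258.6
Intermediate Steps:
A = 5 (A = 5*1 = 5)
y(N) = -40*N³ (y(N) = -8*5*N*N² = -40*N³)
1/((40780 + 22706)*(-4657)) + 22057/y(-120/192) = 1/((40780 + 22706)*(-4657)) + 22057/((-40*(-120/192)³)) = -1/4657/63486 + 22057/((-40*(-120*1/192)³)) = (1/63486)*(-1/4657) + 22057/((-40*(-5/8)³)) = -1/295654302 + 22057/((-40*(-125/512))) = -1/295654302 + 22057/(625/64) = -1/295654302 + 22057*(64/625) = -1/295654302 + 1411648/625 = 417359804109071/184783938750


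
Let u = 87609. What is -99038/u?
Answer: -99038/87609 ≈ -1.1305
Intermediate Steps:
-99038/u = -99038/87609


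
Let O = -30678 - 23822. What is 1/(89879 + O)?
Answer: 1/35379 ≈ 2.8265e-5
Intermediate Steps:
O = -54500
1/(89879 + O) = 1/(89879 - 54500) = 1/35379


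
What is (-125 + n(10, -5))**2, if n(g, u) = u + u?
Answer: 18225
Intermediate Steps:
n(g, u) = 2*u
(-125 + n(10, -5))**2 = (-125 + 2*(-5))**2 = (-125 - 10)**2 = (-135)**2 = 18225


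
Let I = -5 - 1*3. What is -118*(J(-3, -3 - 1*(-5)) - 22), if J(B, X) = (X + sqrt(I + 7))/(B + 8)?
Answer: 12744/5 - 118*I/5 ≈ 2548.8 - 23.6*I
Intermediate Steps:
I = -8 (I = -5 - 3 = -8)
J(B, X) = (I + X)/(8 + B) (J(B, X) = (X + sqrt(-8 + 7))/(B + 8) = (X + sqrt(-1))/(8 + B) = (X + I)/(8 + B) = (I + X)/(8 + B))
-118*(J(-3, -3 - 1*(-5)) - 22) = -118*((I + (-3 - 1*(-5)))/(8 - 3) - 22) = -118*((I + (-3 + 5))/5 - 22) = -118*((I + 2)/5 - 22) = -118*((2 + I)/5 - 22) = -118*((2/5 + I/5) - 22) = -118*(-108/5 + I/5) = 12744/5 - 118*I/5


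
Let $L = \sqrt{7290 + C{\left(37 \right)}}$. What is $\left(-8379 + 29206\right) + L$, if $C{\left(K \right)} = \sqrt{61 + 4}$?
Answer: $20827 + \sqrt{7290 + \sqrt{65}} \approx 20912.0$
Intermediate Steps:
$C{\left(K \right)} = \sqrt{65}$
$L = \sqrt{7290 + \sqrt{65}} \approx 85.429$
$\left(-8379 + 29206\right) + L = \left(-8379 + 29206\right) + \sqrt{7290 + \sqrt{65}} = 20827 + \sqrt{7290 + \sqrt{65}}$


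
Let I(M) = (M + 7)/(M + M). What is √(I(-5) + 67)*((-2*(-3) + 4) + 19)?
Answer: 29*√1670/5 ≈ 237.02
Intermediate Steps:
I(M) = (7 + M)/(2*M) (I(M) = (7 + M)/((2*M)) = (7 + M)*(1/(2*M)) = (7 + M)/(2*M))
√(I(-5) + 67)*((-2*(-3) + 4) + 19) = √((½)*(7 - 5)/(-5) + 67)*((-2*(-3) + 4) + 19) = √((½)*(-⅕)*2 + 67)*((6 + 4) + 19) = √(-⅕ + 67)*(10 + 19) = √(334/5)*29 = (√1670/5)*29 = 29*√1670/5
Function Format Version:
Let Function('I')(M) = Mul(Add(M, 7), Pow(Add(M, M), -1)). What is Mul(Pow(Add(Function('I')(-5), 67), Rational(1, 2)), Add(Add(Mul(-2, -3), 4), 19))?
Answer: Mul(Rational(29, 5), Pow(1670, Rational(1, 2))) ≈ 237.02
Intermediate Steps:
Function('I')(M) = Mul(Rational(1, 2), Pow(M, -1), Add(7, M)) (Function('I')(M) = Mul(Add(7, M), Pow(Mul(2, M), -1)) = Mul(Add(7, M), Mul(Rational(1, 2), Pow(M, -1))) = Mul(Rational(1, 2), Pow(M, -1), Add(7, M)))
Mul(Pow(Add(Function('I')(-5), 67), Rational(1, 2)), Add(Add(Mul(-2, -3), 4), 19)) = Mul(Pow(Add(Mul(Rational(1, 2), Pow(-5, -1), Add(7, -5)), 67), Rational(1, 2)), Add(Add(Mul(-2, -3), 4), 19)) = Mul(Pow(Add(Mul(Rational(1, 2), Rational(-1, 5), 2), 67), Rational(1, 2)), Add(Add(6, 4), 19)) = Mul(Pow(Add(Rational(-1, 5), 67), Rational(1, 2)), Add(10, 19)) = Mul(Pow(Rational(334, 5), Rational(1, 2)), 29) = Mul(Mul(Rational(1, 5), Pow(1670, Rational(1, 2))), 29) = Mul(Rational(29, 5), Pow(1670, Rational(1, 2)))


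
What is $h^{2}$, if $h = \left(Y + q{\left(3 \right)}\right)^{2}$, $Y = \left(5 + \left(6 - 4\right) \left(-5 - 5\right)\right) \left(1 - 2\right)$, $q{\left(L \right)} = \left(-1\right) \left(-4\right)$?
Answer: $130321$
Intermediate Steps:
$q{\left(L \right)} = 4$
$Y = 15$ ($Y = \left(5 + 2 \left(-10\right)\right) \left(-1\right) = \left(5 - 20\right) \left(-1\right) = \left(-15\right) \left(-1\right) = 15$)
$h = 361$ ($h = \left(15 + 4\right)^{2} = 19^{2} = 361$)
$h^{2} = 361^{2} = 130321$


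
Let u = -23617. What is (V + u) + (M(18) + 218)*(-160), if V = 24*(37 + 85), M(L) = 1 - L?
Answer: -52849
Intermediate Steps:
V = 2928 (V = 24*122 = 2928)
(V + u) + (M(18) + 218)*(-160) = (2928 - 23617) + ((1 - 1*18) + 218)*(-160) = -20689 + ((1 - 18) + 218)*(-160) = -20689 + (-17 + 218)*(-160) = -20689 + 201*(-160) = -20689 - 32160 = -52849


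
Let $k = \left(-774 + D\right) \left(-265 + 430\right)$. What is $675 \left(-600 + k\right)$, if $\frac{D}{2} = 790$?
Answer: $89363250$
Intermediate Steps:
$D = 1580$ ($D = 2 \cdot 790 = 1580$)
$k = 132990$ ($k = \left(-774 + 1580\right) \left(-265 + 430\right) = 806 \cdot 165 = 132990$)
$675 \left(-600 + k\right) = 675 \left(-600 + 132990\right) = 675 \cdot 132390 = 89363250$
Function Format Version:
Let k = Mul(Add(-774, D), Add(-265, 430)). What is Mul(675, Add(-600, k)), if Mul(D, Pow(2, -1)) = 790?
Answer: 89363250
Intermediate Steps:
D = 1580 (D = Mul(2, 790) = 1580)
k = 132990 (k = Mul(Add(-774, 1580), Add(-265, 430)) = Mul(806, 165) = 132990)
Mul(675, Add(-600, k)) = Mul(675, Add(-600, 132990)) = Mul(675, 132390) = 89363250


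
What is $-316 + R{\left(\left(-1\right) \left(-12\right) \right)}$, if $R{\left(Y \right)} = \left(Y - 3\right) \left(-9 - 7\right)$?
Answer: $-460$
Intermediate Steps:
$R{\left(Y \right)} = 48 - 16 Y$ ($R{\left(Y \right)} = \left(-3 + Y\right) \left(-16\right) = 48 - 16 Y$)
$-316 + R{\left(\left(-1\right) \left(-12\right) \right)} = -316 + \left(48 - 16 \left(\left(-1\right) \left(-12\right)\right)\right) = -316 + \left(48 - 192\right) = -316 - 144 = -460$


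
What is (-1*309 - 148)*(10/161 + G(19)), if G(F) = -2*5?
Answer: 731200/161 ≈ 4541.6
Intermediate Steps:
G(F) = -10
(-1*309 - 148)*(10/161 + G(19)) = (-1*309 - 148)*(10/161 - 10) = (-309 - 148)*(10*(1/161) - 10) = -457*(10/161 - 10) = -457*(-1600/161) = 731200/161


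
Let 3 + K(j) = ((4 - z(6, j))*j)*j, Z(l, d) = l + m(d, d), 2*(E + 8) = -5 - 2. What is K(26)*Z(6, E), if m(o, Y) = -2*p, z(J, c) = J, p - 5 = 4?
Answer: 16260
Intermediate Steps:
p = 9 (p = 5 + 4 = 9)
E = -23/2 (E = -8 + (-5 - 2)/2 = -8 + (½)*(-7) = -8 - 7/2 = -23/2 ≈ -11.500)
m(o, Y) = -18 (m(o, Y) = -2*9 = -18)
Z(l, d) = -18 + l (Z(l, d) = l - 18 = -18 + l)
K(j) = -3 - 2*j² (K(j) = -3 + ((4 - 1*6)*j)*j = -3 + ((4 - 6)*j)*j = -3 + (-2*j)*j = -3 - 2*j²)
K(26)*Z(6, E) = (-3 - 2*26²)*(-18 + 6) = (-3 - 2*676)*(-12) = (-3 - 1352)*(-12) = -1355*(-12) = 16260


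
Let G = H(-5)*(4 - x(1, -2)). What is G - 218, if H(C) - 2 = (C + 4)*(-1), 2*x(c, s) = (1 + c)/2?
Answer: -415/2 ≈ -207.50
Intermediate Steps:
x(c, s) = 1/4 + c/4 (x(c, s) = ((1 + c)/2)/2 = ((1 + c)*(1/2))/2 = (1/2 + c/2)/2 = 1/4 + c/4)
H(C) = -2 - C (H(C) = 2 + (C + 4)*(-1) = 2 + (4 + C)*(-1) = 2 + (-4 - C) = -2 - C)
G = 21/2 (G = (-2 - 1*(-5))*(4 - (1/4 + (1/4)*1)) = (-2 + 5)*(4 - (1/4 + 1/4)) = 3*(4 - 1*1/2) = 3*(4 - 1/2) = 3*(7/2) = 21/2 ≈ 10.500)
G - 218 = 21/2 - 218 = -415/2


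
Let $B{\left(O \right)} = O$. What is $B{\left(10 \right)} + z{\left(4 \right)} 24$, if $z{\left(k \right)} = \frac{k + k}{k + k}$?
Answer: $34$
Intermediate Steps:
$z{\left(k \right)} = 1$ ($z{\left(k \right)} = \frac{2 k}{2 k} = 2 k \frac{1}{2 k} = 1$)
$B{\left(10 \right)} + z{\left(4 \right)} 24 = 10 + 1 \cdot 24 = 10 + 24 = 34$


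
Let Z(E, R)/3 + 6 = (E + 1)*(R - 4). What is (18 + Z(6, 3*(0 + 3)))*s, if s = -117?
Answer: -12285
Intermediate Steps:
Z(E, R) = -18 + 3*(1 + E)*(-4 + R) (Z(E, R) = -18 + 3*((E + 1)*(R - 4)) = -18 + 3*((1 + E)*(-4 + R)) = -18 + 3*(1 + E)*(-4 + R))
(18 + Z(6, 3*(0 + 3)))*s = (18 + (-30 - 12*6 + 3*(3*(0 + 3)) + 3*6*(3*(0 + 3))))*(-117) = (18 + (-30 - 72 + 3*(3*3) + 3*6*(3*3)))*(-117) = (18 + (-30 - 72 + 3*9 + 3*6*9))*(-117) = (18 + (-30 - 72 + 27 + 162))*(-117) = (18 + 87)*(-117) = 105*(-117) = -12285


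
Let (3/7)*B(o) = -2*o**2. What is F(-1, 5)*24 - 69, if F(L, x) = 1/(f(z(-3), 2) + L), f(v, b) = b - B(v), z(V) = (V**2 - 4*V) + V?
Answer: -104373/1513 ≈ -68.984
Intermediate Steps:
z(V) = V**2 - 3*V
B(o) = -14*o**2/3 (B(o) = 7*(-2*o**2)/3 = -14*o**2/3)
f(v, b) = b + 14*v**2/3 (f(v, b) = b - (-14)*v**2/3 = b + 14*v**2/3)
F(L, x) = 1/(1514 + L) (F(L, x) = 1/((2 + 14*(-3*(-3 - 3))**2/3) + L) = 1/((2 + 14*(-3*(-6))**2/3) + L) = 1/((2 + (14/3)*18**2) + L) = 1/((2 + (14/3)*324) + L) = 1/((2 + 1512) + L) = 1/(1514 + L))
F(-1, 5)*24 - 69 = 24/(1514 - 1) - 69 = 24/1513 - 69 = -104373/1513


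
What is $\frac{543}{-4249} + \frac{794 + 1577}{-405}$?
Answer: $- \frac{10294294}{1720845} \approx -5.9821$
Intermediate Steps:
$\frac{543}{-4249} + \frac{794 + 1577}{-405} = 543 \left(- \frac{1}{4249}\right) + 2371 \left(- \frac{1}{405}\right) = - \frac{543}{4249} - \frac{2371}{405} = - \frac{10294294}{1720845}$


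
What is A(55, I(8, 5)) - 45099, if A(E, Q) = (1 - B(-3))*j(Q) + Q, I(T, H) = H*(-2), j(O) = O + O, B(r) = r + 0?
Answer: -45189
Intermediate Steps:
B(r) = r
j(O) = 2*O
I(T, H) = -2*H
A(E, Q) = 9*Q (A(E, Q) = (1 - 1*(-3))*(2*Q) + Q = (1 + 3)*(2*Q) + Q = 4*(2*Q) + Q = 8*Q + Q = 9*Q)
A(55, I(8, 5)) - 45099 = 9*(-2*5) - 45099 = 9*(-10) - 45099 = -90 - 45099 = -45189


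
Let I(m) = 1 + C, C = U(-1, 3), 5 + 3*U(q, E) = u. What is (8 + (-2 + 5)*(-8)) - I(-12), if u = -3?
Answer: -43/3 ≈ -14.333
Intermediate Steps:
U(q, E) = -8/3 (U(q, E) = -5/3 + (⅓)*(-3) = -5/3 - 1 = -8/3)
C = -8/3 ≈ -2.6667
I(m) = -5/3 (I(m) = 1 - 8/3 = -5/3)
(8 + (-2 + 5)*(-8)) - I(-12) = (8 + (-2 + 5)*(-8)) - 1*(-5/3) = (8 + 3*(-8)) + 5/3 = (8 - 24) + 5/3 = -16 + 5/3 = -43/3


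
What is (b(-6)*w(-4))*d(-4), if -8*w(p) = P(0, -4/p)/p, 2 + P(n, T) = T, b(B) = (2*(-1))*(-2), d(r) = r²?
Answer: -2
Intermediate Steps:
b(B) = 4 (b(B) = -2*(-2) = 4)
P(n, T) = -2 + T
w(p) = -(-2 - 4/p)/(8*p)
(b(-6)*w(-4))*d(-4) = (4*((¼)*(2 - 4)/(-4)²))*(-4)² = (4*((¼)*(1/16)*(-2)))*16 = (4*(-1/32))*16 = -⅛*16 = -2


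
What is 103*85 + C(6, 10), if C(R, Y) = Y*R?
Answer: 8815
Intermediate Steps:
C(R, Y) = R*Y
103*85 + C(6, 10) = 103*85 + 6*10 = 8755 + 60 = 8815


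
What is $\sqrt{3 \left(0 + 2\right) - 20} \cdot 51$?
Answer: $51 i \sqrt{14} \approx 190.82 i$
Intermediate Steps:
$\sqrt{3 \left(0 + 2\right) - 20} \cdot 51 = \sqrt{3 \cdot 2 - 20} \cdot 51 = \sqrt{6 - 20} \cdot 51 = \sqrt{-14} \cdot 51 = i \sqrt{14} \cdot 51 = 51 i \sqrt{14}$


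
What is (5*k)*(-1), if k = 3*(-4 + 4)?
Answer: 0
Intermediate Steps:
k = 0 (k = 3*0 = 0)
(5*k)*(-1) = (5*0)*(-1) = 0*(-1) = 0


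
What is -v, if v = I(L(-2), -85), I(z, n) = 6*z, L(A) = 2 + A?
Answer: 0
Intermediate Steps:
v = 0 (v = 6*(2 - 2) = 6*0 = 0)
-v = -1*0 = 0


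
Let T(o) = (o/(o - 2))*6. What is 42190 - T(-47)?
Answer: 2067028/49 ≈ 42184.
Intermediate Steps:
T(o) = 6*o/(-2 + o) (T(o) = (o/(-2 + o))*6 = 6*o/(-2 + o))
42190 - T(-47) = 42190 - 6*(-47)/(-2 - 47) = 42190 - 6*(-47)/(-49) = 42190 - 6*(-47)*(-1)/49 = 42190 - 1*282/49 = 42190 - 282/49 = 2067028/49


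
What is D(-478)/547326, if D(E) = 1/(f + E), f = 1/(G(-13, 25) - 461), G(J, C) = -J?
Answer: -224/58603563135 ≈ -3.8223e-9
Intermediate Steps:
f = -1/448 (f = 1/(-1*(-13) - 461) = 1/(13 - 461) = 1/(-448) = -1/448 ≈ -0.0022321)
D(E) = 1/(-1/448 + E)
D(-478)/547326 = (448/(-1 + 448*(-478)))/547326 = (448/(-1 - 214144))*(1/547326) = (448/(-214145))*(1/547326) = (448*(-1/214145))*(1/547326) = -448/214145*1/547326 = -224/58603563135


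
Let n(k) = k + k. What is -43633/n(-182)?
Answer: 43633/364 ≈ 119.87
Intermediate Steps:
n(k) = 2*k
-43633/n(-182) = -43633/(2*(-182)) = -43633/(-364) = -43633*(-1/364) = 43633/364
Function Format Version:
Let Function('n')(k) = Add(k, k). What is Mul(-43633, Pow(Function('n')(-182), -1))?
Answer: Rational(43633, 364) ≈ 119.87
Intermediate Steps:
Function('n')(k) = Mul(2, k)
Mul(-43633, Pow(Function('n')(-182), -1)) = Mul(-43633, Pow(Mul(2, -182), -1)) = Mul(-43633, Pow(-364, -1)) = Mul(-43633, Rational(-1, 364)) = Rational(43633, 364)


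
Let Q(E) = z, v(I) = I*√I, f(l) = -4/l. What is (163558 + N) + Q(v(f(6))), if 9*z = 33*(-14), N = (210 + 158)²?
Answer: 896792/3 ≈ 2.9893e+5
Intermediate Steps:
N = 135424 (N = 368² = 135424)
v(I) = I^(3/2)
z = -154/3 (z = (33*(-14))/9 = (⅑)*(-462) = -154/3 ≈ -51.333)
Q(E) = -154/3
(163558 + N) + Q(v(f(6))) = (163558 + 135424) - 154/3 = 298982 - 154/3 = 896792/3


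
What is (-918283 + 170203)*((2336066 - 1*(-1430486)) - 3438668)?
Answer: -245283462720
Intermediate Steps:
(-918283 + 170203)*((2336066 - 1*(-1430486)) - 3438668) = -748080*((2336066 + 1430486) - 3438668) = -748080*(3766552 - 3438668) = -748080*327884 = -245283462720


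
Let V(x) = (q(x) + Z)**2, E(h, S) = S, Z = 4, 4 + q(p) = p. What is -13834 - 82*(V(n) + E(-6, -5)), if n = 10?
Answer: -21624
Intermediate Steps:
q(p) = -4 + p
V(x) = x**2 (V(x) = ((-4 + x) + 4)**2 = x**2)
-13834 - 82*(V(n) + E(-6, -5)) = -13834 - 82*(10**2 - 5) = -13834 - 82*(100 - 5) = -13834 - 82*95 = -13834 - 7790 = -21624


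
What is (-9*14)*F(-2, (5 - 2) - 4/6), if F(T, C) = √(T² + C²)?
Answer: -42*√85 ≈ -387.22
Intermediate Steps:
F(T, C) = √(C² + T²)
(-9*14)*F(-2, (5 - 2) - 4/6) = (-9*14)*√(((5 - 2) - 4/6)² + (-2)²) = -126*√((3 - 4*⅙)² + 4) = -126*√((3 - ⅔)² + 4) = -126*√((7/3)² + 4) = -126*√(49/9 + 4) = -42*√85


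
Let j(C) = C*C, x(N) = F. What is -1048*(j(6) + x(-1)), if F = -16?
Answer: -20960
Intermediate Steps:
x(N) = -16
j(C) = C²
-1048*(j(6) + x(-1)) = -1048*(6² - 16) = -1048*(36 - 16) = -1048*20 = -20960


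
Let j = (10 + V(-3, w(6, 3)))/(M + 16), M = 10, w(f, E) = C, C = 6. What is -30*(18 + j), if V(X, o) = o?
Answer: -7260/13 ≈ -558.46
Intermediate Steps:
w(f, E) = 6
j = 8/13 (j = (10 + 6)/(10 + 16) = 16/26 = 16*(1/26) = 8/13 ≈ 0.61539)
-30*(18 + j) = -30*(18 + 8/13) = -30*242/13 = -7260/13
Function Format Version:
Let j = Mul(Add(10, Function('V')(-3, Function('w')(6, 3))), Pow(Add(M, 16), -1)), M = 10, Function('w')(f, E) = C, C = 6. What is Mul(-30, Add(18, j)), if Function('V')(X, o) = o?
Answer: Rational(-7260, 13) ≈ -558.46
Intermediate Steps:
Function('w')(f, E) = 6
j = Rational(8, 13) (j = Mul(Add(10, 6), Pow(Add(10, 16), -1)) = Mul(16, Pow(26, -1)) = Mul(16, Rational(1, 26)) = Rational(8, 13) ≈ 0.61539)
Mul(-30, Add(18, j)) = Mul(-30, Add(18, Rational(8, 13))) = Mul(-30, Rational(242, 13)) = Rational(-7260, 13)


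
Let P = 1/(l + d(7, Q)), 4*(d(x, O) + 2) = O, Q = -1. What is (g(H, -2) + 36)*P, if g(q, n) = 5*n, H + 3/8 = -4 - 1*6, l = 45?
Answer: 104/171 ≈ 0.60819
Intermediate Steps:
d(x, O) = -2 + O/4
H = -83/8 (H = -3/8 + (-4 - 1*6) = -3/8 + (-4 - 6) = -3/8 - 10 = -83/8 ≈ -10.375)
P = 4/171 (P = 1/(45 + (-2 + (1/4)*(-1))) = 1/(45 + (-2 - 1/4)) = 1/(45 - 9/4) = 1/(171/4) = 4/171 ≈ 0.023392)
(g(H, -2) + 36)*P = (5*(-2) + 36)*(4/171) = (-10 + 36)*(4/171) = 26*(4/171) = 104/171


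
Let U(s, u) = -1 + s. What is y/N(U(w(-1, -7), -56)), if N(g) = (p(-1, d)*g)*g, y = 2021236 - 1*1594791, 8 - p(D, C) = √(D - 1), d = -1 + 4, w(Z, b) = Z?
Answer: 426445/33 + 426445*I*√2/264 ≈ 12923.0 + 2284.4*I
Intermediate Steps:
d = 3
p(D, C) = 8 - √(-1 + D) (p(D, C) = 8 - √(D - 1) = 8 - √(-1 + D))
y = 426445 (y = 2021236 - 1594791 = 426445)
N(g) = g²*(8 - I*√2) (N(g) = ((8 - √(-1 - 1))*g)*g = ((8 - √(-2))*g)*g = ((8 - I*√2)*g)*g = (g*(8 - I*√2))*g = g²*(8 - I*√2))
y/N(U(w(-1, -7), -56)) = 426445/(((-1 - 1)²*(8 - I*√2))) = 426445/(((-2)²*(8 - I*√2))) = 426445/((4*(8 - I*√2))) = 426445/(32 - 4*I*√2)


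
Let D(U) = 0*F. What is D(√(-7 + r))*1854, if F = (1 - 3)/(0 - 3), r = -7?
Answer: 0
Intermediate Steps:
F = ⅔ (F = -2/(-3) = -2*(-⅓) = ⅔ ≈ 0.66667)
D(U) = 0 (D(U) = 0*(⅔) = 0)
D(√(-7 + r))*1854 = 0*1854 = 0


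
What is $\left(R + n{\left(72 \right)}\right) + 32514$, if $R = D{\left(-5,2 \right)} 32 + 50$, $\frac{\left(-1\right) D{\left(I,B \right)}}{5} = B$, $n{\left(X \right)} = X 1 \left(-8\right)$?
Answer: $31668$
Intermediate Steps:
$n{\left(X \right)} = - 8 X$ ($n{\left(X \right)} = X \left(-8\right) = - 8 X$)
$D{\left(I,B \right)} = - 5 B$
$R = -270$ ($R = \left(-5\right) 2 \cdot 32 + 50 = \left(-10\right) 32 + 50 = -320 + 50 = -270$)
$\left(R + n{\left(72 \right)}\right) + 32514 = \left(-270 - 576\right) + 32514 = -846 + 32514 = 31668$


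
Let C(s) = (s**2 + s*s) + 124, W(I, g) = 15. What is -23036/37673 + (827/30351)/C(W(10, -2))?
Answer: -401289919493/656319190002 ≈ -0.61143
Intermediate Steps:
C(s) = 124 + 2*s**2 (C(s) = (s**2 + s**2) + 124 = 2*s**2 + 124 = 124 + 2*s**2)
-23036/37673 + (827/30351)/C(W(10, -2)) = -23036/37673 + (827/30351)/(124 + 2*15**2) = -23036*1/37673 + (827*(1/30351))/(124 + 2*225) = -23036/37673 + 827/(30351*(124 + 450)) = -23036/37673 + (827/30351)/574 = -23036/37673 + (827/30351)*(1/574) = -23036/37673 + 827/17421474 = -401289919493/656319190002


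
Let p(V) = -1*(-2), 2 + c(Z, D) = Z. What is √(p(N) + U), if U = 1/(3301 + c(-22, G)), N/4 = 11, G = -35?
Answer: √21480735/3277 ≈ 1.4143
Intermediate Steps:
c(Z, D) = -2 + Z
N = 44 (N = 4*11 = 44)
U = 1/3277 (U = 1/(3301 + (-2 - 22)) = 1/(3301 - 24) = 1/3277 ≈ 0.00030516)
p(V) = 2
√(p(N) + U) = √(2 + 1/3277) = √(6555/3277) = √21480735/3277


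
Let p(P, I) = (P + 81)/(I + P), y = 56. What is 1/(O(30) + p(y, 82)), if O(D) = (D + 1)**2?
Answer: 138/132755 ≈ 0.0010395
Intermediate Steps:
p(P, I) = (81 + P)/(I + P)
O(D) = (1 + D)**2
1/(O(30) + p(y, 82)) = 1/((1 + 30)**2 + (81 + 56)/(82 + 56)) = 1/(31**2 + 137/138) = 1/(961 + (1/138)*137) = 1/(961 + 137/138) = 1/(132755/138) = 138/132755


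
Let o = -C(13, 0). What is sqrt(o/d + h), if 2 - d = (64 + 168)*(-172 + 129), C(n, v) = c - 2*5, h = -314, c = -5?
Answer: I*sqrt(3473538034)/3326 ≈ 17.72*I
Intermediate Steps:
C(n, v) = -15 (C(n, v) = -5 - 2*5 = -5 - 10 = -15)
o = 15 (o = -1*(-15) = 15)
d = 9978 (d = 2 - (64 + 168)*(-172 + 129) = 2 - 232*(-43) = 2 - 1*(-9976) = 2 + 9976 = 9978)
sqrt(o/d + h) = sqrt(15/9978 - 314) = sqrt(15*(1/9978) - 314) = sqrt(5/3326 - 314) = sqrt(-1044359/3326) = I*sqrt(3473538034)/3326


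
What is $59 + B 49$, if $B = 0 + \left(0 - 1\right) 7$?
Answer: $-284$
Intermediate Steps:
$B = -7$ ($B = 0 + \left(0 - 1\right) 7 = 0 - 7 = -7$)
$59 + B 49 = 59 - 343 = -284$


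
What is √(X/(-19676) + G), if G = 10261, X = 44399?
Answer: 3*√110322805667/9838 ≈ 101.29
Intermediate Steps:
√(X/(-19676) + G) = √(44399/(-19676) + 10261) = √(44399*(-1/19676) + 10261) = √(-44399/19676 + 10261) = √(201851037/19676) = 3*√110322805667/9838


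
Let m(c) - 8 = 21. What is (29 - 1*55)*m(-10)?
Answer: -754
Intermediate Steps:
m(c) = 29 (m(c) = 8 + 21 = 29)
(29 - 1*55)*m(-10) = (29 - 1*55)*29 = (29 - 55)*29 = -26*29 = -754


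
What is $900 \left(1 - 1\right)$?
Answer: $0$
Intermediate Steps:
$900 \left(1 - 1\right) = 900 \cdot 0 = 0$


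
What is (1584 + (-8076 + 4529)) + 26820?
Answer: 24857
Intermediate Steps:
(1584 + (-8076 + 4529)) + 26820 = (1584 - 3547) + 26820 = -1963 + 26820 = 24857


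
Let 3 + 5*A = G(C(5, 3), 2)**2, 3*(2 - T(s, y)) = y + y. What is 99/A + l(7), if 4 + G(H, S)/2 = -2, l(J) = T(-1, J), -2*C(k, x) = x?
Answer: 119/141 ≈ 0.84397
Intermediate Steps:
T(s, y) = 2 - 2*y/3 (T(s, y) = 2 - (y + y)/3 = 2 - 2*y/3)
C(k, x) = -x/2
l(J) = 2 - 2*J/3
G(H, S) = -12 (G(H, S) = -8 + 2*(-2) = -8 - 4 = -12)
A = 141/5 (A = -3/5 + (1/5)*(-12)**2 = -3/5 + (1/5)*144 = -3/5 + 144/5 = 141/5 ≈ 28.200)
99/A + l(7) = 99/(141/5) + (2 - 2/3*7) = 99*(5/141) + (2 - 14/3) = 165/47 - 8/3 = 119/141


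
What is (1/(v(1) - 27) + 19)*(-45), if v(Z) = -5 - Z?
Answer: -9390/11 ≈ -853.64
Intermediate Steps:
(1/(v(1) - 27) + 19)*(-45) = (1/((-5 - 1*1) - 27) + 19)*(-45) = (1/((-5 - 1) - 27) + 19)*(-45) = (1/(-6 - 27) + 19)*(-45) = (1/(-33) + 19)*(-45) = (-1/33 + 19)*(-45) = (626/33)*(-45) = -9390/11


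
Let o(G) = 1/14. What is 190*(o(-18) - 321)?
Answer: -426835/7 ≈ -60976.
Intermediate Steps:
o(G) = 1/14
190*(o(-18) - 321) = 190*(1/14 - 321) = 190*(-4493/14) = -426835/7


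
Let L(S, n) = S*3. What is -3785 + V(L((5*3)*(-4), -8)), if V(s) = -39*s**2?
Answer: -1267385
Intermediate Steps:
L(S, n) = 3*S
-3785 + V(L((5*3)*(-4), -8)) = -3785 - 39*(3*((5*3)*(-4)))**2 = -3785 - 39*(3*(15*(-4)))**2 = -3785 - 39*(3*(-60))**2 = -3785 - 39*(-180)**2 = -3785 - 39*32400 = -3785 - 1263600 = -1267385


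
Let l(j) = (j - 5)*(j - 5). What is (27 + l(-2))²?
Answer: 5776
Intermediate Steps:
l(j) = (-5 + j)² (l(j) = (-5 + j)*(-5 + j) = (-5 + j)²)
(27 + l(-2))² = (27 + (-5 - 2)²)² = (27 + (-7)²)² = (27 + 49)² = 76² = 5776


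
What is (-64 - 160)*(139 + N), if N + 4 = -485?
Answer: 78400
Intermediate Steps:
N = -489 (N = -4 - 485 = -489)
(-64 - 160)*(139 + N) = (-64 - 160)*(139 - 489) = -224*(-350) = 78400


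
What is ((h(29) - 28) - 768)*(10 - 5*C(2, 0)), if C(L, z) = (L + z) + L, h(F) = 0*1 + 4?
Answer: 7920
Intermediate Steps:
h(F) = 4 (h(F) = 0 + 4 = 4)
C(L, z) = z + 2*L
((h(29) - 28) - 768)*(10 - 5*C(2, 0)) = ((4 - 28) - 768)*(10 - 5*(0 + 2*2)) = (-24 - 768)*(10 - 5*(0 + 4)) = -792*(10 - 5*4) = -792*(10 - 20) = -792*(-10) = 7920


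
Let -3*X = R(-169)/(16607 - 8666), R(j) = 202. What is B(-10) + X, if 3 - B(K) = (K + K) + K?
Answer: 785957/23823 ≈ 32.992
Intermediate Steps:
B(K) = 3 - 3*K (B(K) = 3 - ((K + K) + K) = 3 - (2*K + K) = 3 - 3*K)
X = -202/23823 (X = -202/(3*(16607 - 8666)) = -202/(3*7941) = -⅓*202/7941 = -202/23823 ≈ -0.0084792)
B(-10) + X = (3 - 3*(-10)) - 202/23823 = (3 + 30) - 202/23823 = 33 - 202/23823 = 785957/23823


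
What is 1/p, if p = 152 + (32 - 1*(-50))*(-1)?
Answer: 1/70 ≈ 0.014286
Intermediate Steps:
p = 70 (p = 152 + (32 + 50)*(-1) = 152 + 82*(-1) = 152 - 82 = 70)
1/p = 1/70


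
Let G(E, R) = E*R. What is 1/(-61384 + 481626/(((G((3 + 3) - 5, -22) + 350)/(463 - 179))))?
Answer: 41/14580979 ≈ 2.8119e-6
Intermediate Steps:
1/(-61384 + 481626/(((G((3 + 3) - 5, -22) + 350)/(463 - 179)))) = 1/(-61384 + 481626/(((((3 + 3) - 5)*(-22) + 350)/(463 - 179)))) = 1/(-61384 + 481626/((((6 - 5)*(-22) + 350)/284))) = 1/(-61384 + 481626/(((1*(-22) + 350)*(1/284)))) = 1/(-61384 + 481626/(((-22 + 350)*(1/284)))) = 1/(-61384 + 481626/((328*(1/284)))) = 1/(-61384 + 481626/(82/71)) = 1/(-61384 + 481626*(71/82)) = 1/(-61384 + 17097723/41) = 1/(14580979/41) = 41/14580979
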